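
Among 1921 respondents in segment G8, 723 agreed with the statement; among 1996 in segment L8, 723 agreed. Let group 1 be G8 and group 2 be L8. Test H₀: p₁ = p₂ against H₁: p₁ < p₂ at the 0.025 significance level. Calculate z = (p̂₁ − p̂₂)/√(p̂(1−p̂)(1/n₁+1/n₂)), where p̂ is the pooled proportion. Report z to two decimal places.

z = 0.92

p̂₁ = 723/1921 ≈ 0.3764, p̂₂ = 723/1996 ≈ 0.3622.
Pooled p̂ = (723+723)/(1921+1996) = 1446/3917 = 0.3692.
SE = √(0.232881 × 0.00102156) = 0.0154.
z = (0.3764 − 0.3622)/0.0154 = 0.0142/0.0154 = 0.92.
p-value = P(Z < 0.917) ≈ 0.8204; since p > α = 0.025, fail to reject H₀.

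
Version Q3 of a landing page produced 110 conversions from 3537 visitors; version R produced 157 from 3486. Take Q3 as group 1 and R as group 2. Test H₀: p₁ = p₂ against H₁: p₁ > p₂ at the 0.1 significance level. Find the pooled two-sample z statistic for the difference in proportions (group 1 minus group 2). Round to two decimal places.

p̂₁ = 110/3537 ≈ 0.031100, p̂₂ = 157/3486 ≈ 0.045037.
Pooled p̂ = (110+157)/(3537+3486) = 267/7023 = 0.038018.
SE = √(p̂(1−p̂)(1/n₁+1/n₂)) = √(0.038018·0.961982·0.000569587) = √(2.08313e-05) = 0.004564.
z = (0.031100 − 0.045037)/0.004564 = -0.013937/0.004564 = -3.05.
p-value = P(Z > -3.054) ≈ 0.9989. With α = 0.1, fail to reject H₀.

z = -3.05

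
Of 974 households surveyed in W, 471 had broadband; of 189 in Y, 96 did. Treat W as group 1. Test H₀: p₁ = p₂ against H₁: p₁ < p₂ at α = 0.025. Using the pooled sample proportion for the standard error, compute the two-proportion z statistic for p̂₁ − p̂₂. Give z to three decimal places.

z = -0.613

p̂₁ = 471/974 ≈ 0.48357, p̂₂ = 96/189 ≈ 0.50794.
Pooled p̂ = (471+96)/(974+189) = 567/1163 = 0.48753.
SE = √(p̂(1−p̂)(1/n₁+1/n₂)) = √(0.48753·0.51247·0.0063177) = √(0.00157844) = 0.03973.
z = (0.48357 − 0.50794)/0.03973 = -0.02437/0.03973 = -0.613.
p-value = P(Z < -0.613) ≈ 0.2699; since p > α = 0.025, fail to reject H₀.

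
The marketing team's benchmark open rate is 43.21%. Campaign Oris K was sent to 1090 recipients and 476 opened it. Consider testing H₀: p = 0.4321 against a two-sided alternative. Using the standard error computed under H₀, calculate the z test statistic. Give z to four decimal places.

p̂ = 476/1090 = 0.436697.
Under H₀, SE = √(0.4321·0.5679/1090) = √(0.000225128) = 0.015004.
z = (0.436697 − 0.4321)/0.015004 = 0.004597/0.015004 = 0.3064.
p-value = 2·P(Z > 0.306) ≈ 0.7593.

z = 0.3064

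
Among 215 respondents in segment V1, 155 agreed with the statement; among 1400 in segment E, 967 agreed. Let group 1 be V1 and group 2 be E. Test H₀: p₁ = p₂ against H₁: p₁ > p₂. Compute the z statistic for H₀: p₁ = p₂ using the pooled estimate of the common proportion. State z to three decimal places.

z = 0.896

p̂₁ = 155/215 ≈ 0.72093, p̂₂ = 967/1400 ≈ 0.69071.
Pooled p̂ = (155+967)/(215+1400) = 1122/1615 = 0.69474.
SE = √(p̂(1−p̂)(1/n₁+1/n₂)) = √(0.69474·0.30526·0.00536545) = √(0.00113789) = 0.03373.
z = (0.72093 − 0.69071)/0.03373 = 0.03022/0.03373 = 0.896.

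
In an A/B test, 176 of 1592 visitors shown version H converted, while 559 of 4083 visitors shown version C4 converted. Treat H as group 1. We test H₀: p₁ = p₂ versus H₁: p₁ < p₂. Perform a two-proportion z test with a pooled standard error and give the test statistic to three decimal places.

p̂₁ = 176/1592 ≈ 0.11055, p̂₂ = 559/4083 ≈ 0.13691.
Pooled p̂ = (176+559)/(1592+4083) = 735/5675 = 0.12952.
SE = √(p̂(1−p̂)(1/n₁+1/n₂)) = √(0.12952·0.87048·0.000873059) = √(9.84297e-05) = 0.00992.
z = (0.11055 − 0.13691)/0.00992 = -0.02636/0.00992 = -2.657.

z = -2.657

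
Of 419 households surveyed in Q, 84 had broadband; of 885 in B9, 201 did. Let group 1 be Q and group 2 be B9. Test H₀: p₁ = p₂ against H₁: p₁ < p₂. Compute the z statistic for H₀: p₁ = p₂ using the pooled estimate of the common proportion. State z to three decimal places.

z = -1.087

p̂₁ = 84/419 ≈ 0.20048, p̂₂ = 201/885 ≈ 0.22712.
Pooled p̂ = (84+201)/(419+885) = 285/1304 = 0.21856.
SE = √(0.170791 × 0.00351658) = 0.02451.
z = (0.20048 − 0.22712)/0.02451 = -0.02664/0.02451 = -1.087.
p-value = P(Z < -1.087) ≈ 0.1385.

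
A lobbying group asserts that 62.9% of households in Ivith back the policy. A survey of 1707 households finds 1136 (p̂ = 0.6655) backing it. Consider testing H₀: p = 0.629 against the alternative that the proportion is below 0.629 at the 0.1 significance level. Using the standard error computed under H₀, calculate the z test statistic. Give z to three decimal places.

p̂ = 1136/1707 ≈ 0.665495.
SE = √(p₀(1−p₀)/n) = √(0.23336/1707) = 0.011692.
z = (0.665495 − 0.629)/0.011692 = 0.036495/0.011692 = 3.121.
p-value = P(Z < 3.121) ≈ 0.9991. With α = 0.1, fail to reject H₀.

z = 3.121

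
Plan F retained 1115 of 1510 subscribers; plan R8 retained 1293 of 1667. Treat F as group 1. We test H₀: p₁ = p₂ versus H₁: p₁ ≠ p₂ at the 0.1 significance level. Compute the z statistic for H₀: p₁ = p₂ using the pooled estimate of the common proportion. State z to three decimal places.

z = -2.447

p̂₁ = 1115/1510 = 0.738411, p̂₂ = 1293/1667 = 0.775645.
Pooled p̂ = (1115+1293)/(1510+1667) = 2408/3177 = 0.757948.
SE = √(0.183463 × 0.00126213) = 0.015217.
z = (0.738411 − 0.775645)/0.015217 = -0.037234/0.015217 = -2.447.
Two-sided p-value ≈ 2·Φ(−2.447) = 0.0144. With α = 0.1, reject H₀.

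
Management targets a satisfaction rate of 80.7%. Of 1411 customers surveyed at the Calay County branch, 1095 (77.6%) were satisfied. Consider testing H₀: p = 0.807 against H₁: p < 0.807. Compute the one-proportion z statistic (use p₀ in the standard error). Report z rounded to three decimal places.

p̂ = 1095/1411 = 0.776045.
Under H₀, SE = √(0.807·0.193/1411) = √(0.000110383) = 0.010506.
z = (0.776045 − 0.807)/0.010506 = -0.030955/0.010506 = -2.946.
p-value = P(Z < -2.946) ≈ 0.0016.

z = -2.946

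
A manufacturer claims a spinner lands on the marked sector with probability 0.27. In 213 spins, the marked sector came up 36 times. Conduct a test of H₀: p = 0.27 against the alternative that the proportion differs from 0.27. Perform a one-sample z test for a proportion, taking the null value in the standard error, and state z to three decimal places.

p̂ = 36/213 = 0.16901.
Standard error under H₀: √(0.27×0.73/213) = 0.03042.
z = (0.16901 − 0.27)/0.03042 = -0.10099/0.03042 = -3.320.

z = -3.320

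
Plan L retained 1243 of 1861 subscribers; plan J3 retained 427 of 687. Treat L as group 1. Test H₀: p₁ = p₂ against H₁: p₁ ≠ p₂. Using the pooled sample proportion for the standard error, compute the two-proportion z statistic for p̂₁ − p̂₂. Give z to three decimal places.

z = 2.186

p̂₁ = 1243/1861 = 0.66792, p̂₂ = 427/687 = 0.62154.
Pooled p̂ = (1243+427)/(1861+687) = 1670/2548 = 0.65542.
SE = √(p̂(1−p̂)(1/n₁+1/n₂)) = √(0.65542·0.34458·0.00199295) = √(0.000450099) = 0.02122.
z = (0.66792 − 0.62154)/0.02122 = 0.04638/0.02122 = 2.186.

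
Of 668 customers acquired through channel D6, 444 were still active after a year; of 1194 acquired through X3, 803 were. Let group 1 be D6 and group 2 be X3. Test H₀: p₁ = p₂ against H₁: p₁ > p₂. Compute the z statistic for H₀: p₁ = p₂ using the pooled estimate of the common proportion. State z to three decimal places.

p̂₁ = 444/668 = 0.66467, p̂₂ = 803/1194 = 0.67253.
Pooled p̂ = (444+803)/(668+1194) = 1247/1862 = 0.66971.
SE = √(p̂(1−p̂)(1/n₁+1/n₂)) = √(0.66971·0.33029·0.00233453) = √(0.000516394) = 0.02272.
z = (0.66467 − 0.67253)/0.02272 = -0.00786/0.02272 = -0.346.

z = -0.346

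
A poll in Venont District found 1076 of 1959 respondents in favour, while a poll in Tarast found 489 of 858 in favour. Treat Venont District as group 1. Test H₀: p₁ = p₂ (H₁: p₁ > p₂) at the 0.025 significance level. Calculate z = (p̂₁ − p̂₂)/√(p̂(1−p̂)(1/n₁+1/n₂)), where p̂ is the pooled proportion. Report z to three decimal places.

z = -1.016

p̂₁ = 1076/1959 ≈ 0.54926, p̂₂ = 489/858 ≈ 0.56993.
Pooled p̂ = (1076+489)/(1959+858) = 1565/2817 = 0.55556.
SE = √(0.246914 × 0.00167597) = 0.02034.
z = (0.54926 − 0.56993)/0.02034 = -0.02067/0.02034 = -1.016.
p-value = P(Z > -1.016) ≈ 0.8452, so at α = 0.025 we fail to reject H₀.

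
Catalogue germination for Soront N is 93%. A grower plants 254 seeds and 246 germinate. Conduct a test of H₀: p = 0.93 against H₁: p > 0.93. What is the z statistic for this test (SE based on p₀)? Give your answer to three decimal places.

z = 2.405

p̂ = 246/254 ≈ 0.96850.
SE = √(p₀(1−p₀)/n) = √(0.0651/254) = 0.01601.
z = (0.96850 − 0.93)/0.01601 = 0.03850/0.01601 = 2.405.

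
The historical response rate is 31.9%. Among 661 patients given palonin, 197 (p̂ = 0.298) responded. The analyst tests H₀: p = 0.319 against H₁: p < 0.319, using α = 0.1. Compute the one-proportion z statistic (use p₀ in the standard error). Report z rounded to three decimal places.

p̂ = 197/661 ≈ 0.29803.
Standard error under H₀: √(0.319×0.681/661) = 0.01813.
z = (0.29803 − 0.319)/0.01813 = -0.02097/0.01813 = -1.157.
p-value = P(Z < -1.157) ≈ 0.1237. With α = 0.1, fail to reject H₀.

z = -1.157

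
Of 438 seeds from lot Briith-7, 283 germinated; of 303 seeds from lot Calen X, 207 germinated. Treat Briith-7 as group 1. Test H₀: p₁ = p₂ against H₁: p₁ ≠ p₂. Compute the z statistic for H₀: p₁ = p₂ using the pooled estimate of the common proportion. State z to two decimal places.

p̂₁ = 283/438 = 0.6461, p̂₂ = 207/303 = 0.6832.
Pooled p̂ = (283+207)/(438+303) = 490/741 = 0.6613.
SE = √(0.223992 × 0.00558344) = 0.0354.
z = (0.6461 − 0.6832)/0.0354 = -0.0371/0.0354 = -1.05.
Two-sided p-value ≈ 2·Φ(−1.048) = 0.2948.

z = -1.05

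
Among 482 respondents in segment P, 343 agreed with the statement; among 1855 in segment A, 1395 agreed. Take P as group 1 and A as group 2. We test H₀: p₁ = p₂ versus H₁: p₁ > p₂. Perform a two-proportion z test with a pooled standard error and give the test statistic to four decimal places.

p̂₁ = 343/482 ≈ 0.711618, p̂₂ = 1395/1855 ≈ 0.752022.
Pooled p̂ = (343+1395)/(482+1855) = 1738/2337 = 0.743688.
SE = √(0.190616 × 0.00261377) = 0.022321.
z = (0.711618 − 0.752022)/0.022321 = -0.040404/0.022321 = -1.8101.
p-value = P(Z > -1.810) ≈ 0.9649.

z = -1.8101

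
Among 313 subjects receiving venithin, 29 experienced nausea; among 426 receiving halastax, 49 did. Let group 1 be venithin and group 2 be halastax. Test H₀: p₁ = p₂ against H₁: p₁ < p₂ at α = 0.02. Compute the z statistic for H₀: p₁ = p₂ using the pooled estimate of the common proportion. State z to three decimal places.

p̂₁ = 29/313 ≈ 0.09265, p̂₂ = 49/426 ≈ 0.11502.
Pooled p̂ = (29+49)/(313+426) = 78/739 = 0.10555.
SE = √(p̂(1−p̂)(1/n₁+1/n₂)) = √(0.10555·0.89445·0.00554231) = √(0.000523236) = 0.02287.
z = (0.09265 − 0.11502)/0.02287 = -0.02237/0.02287 = -0.978.
p-value = P(Z < -0.978) ≈ 0.1640; since p > α = 0.02, fail to reject H₀.

z = -0.978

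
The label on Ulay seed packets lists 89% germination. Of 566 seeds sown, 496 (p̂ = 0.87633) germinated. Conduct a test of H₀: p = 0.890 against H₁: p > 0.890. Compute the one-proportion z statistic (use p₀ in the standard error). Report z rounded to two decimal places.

z = -1.04

p̂ = 496/566 ≈ 0.8763.
SE = √(p₀(1−p₀)/n) = √(0.0979/566) = 0.0132.
z = (0.8763 − 0.89)/0.0132 = -0.0137/0.0132 = -1.04.
p-value = P(Z > -1.040) ≈ 0.8508.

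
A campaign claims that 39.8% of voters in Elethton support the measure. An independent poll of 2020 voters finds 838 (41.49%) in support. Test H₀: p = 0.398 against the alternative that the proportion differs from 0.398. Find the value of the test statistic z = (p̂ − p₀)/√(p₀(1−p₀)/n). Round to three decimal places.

p̂ = 838/2020 ≈ 0.41485.
SE = √(p₀(1−p₀)/n) = √(0.2396/2020) = 0.01089.
z = (0.41485 − 0.398)/0.01089 = 0.01685/0.01089 = 1.547.

z = 1.547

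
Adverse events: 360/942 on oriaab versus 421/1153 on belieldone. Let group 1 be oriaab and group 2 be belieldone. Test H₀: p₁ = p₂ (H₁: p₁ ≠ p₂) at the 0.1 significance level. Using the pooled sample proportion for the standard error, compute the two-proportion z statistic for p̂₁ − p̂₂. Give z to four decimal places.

z = 0.8020

p̂₁ = 360/942 ≈ 0.382166, p̂₂ = 421/1153 ≈ 0.365134.
Pooled p̂ = (360+421)/(942+1153) = 781/2095 = 0.372792.
SE = √(0.233818 × 0.00192887) = 0.021237.
z = (0.382166 − 0.365134)/0.021237 = 0.017032/0.021237 = 0.8020.
Two-sided p-value ≈ 2·Φ(−0.802) = 0.4226. With α = 0.1, fail to reject H₀.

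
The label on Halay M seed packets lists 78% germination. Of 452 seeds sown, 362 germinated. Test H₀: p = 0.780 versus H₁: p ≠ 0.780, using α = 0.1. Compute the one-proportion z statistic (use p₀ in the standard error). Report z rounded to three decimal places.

p̂ = 362/452 ≈ 0.80088.
Under H₀, SE = √(0.78·0.22/452) = √(0.000379646) = 0.01948.
z = (0.80088 − 0.78)/0.01948 = 0.02088/0.01948 = 1.072.
p-value = 2·P(Z > 1.072) ≈ 0.2838, so at α = 0.1 we fail to reject H₀.

z = 1.072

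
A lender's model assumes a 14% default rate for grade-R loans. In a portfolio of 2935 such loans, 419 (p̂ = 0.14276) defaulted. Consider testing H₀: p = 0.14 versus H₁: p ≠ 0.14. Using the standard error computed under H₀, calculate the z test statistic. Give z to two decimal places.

p̂ = 419/2935 = 0.14276.
SE = √(p₀(1−p₀)/n) = √(0.1204/2935) = 0.00640.
z = (0.14276 − 0.14)/0.00640 = 0.00276/0.00640 = 0.43.
p-value = 2·P(Z > 0.431) ≈ 0.6665.

z = 0.43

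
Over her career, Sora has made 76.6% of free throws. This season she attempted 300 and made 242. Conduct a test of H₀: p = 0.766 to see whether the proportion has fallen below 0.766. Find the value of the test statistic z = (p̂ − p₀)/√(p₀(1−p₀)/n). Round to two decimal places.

p̂ = 242/300 = 0.80667.
Standard error under H₀: √(0.766×0.234/300) = 0.02444.
z = (0.80667 − 0.766)/0.02444 = 0.04067/0.02444 = 1.66.
p-value = P(Z < 1.664) ≈ 0.9519.

z = 1.66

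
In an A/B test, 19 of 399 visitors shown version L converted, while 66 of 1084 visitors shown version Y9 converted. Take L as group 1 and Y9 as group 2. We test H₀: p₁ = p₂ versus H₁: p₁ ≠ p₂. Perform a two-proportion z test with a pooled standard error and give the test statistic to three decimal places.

z = -0.975

p̂₁ = 19/399 ≈ 0.04762, p̂₂ = 66/1084 ≈ 0.06089.
Pooled p̂ = (19+66)/(399+1084) = 85/1483 = 0.05732.
SE = √(p̂(1−p̂)(1/n₁+1/n₂)) = √(0.05732·0.94268·0.00342877) = √(0.00018526) = 0.01361.
z = (0.04762 − 0.06089)/0.01361 = -0.01327/0.01361 = -0.975.
Two-sided p-value ≈ 2·Φ(−0.975) = 0.3297.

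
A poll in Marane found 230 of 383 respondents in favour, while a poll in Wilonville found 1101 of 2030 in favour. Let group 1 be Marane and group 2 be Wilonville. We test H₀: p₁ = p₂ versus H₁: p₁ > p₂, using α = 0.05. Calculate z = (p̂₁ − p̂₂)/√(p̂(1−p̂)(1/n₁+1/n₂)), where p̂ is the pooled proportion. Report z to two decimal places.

z = 2.10

p̂₁ = 230/383 = 0.6005, p̂₂ = 1101/2030 = 0.5424.
Pooled p̂ = (230+1101)/(383+2030) = 1331/2413 = 0.5516.
SE = √(0.247338 × 0.00310358) = 0.0277.
z = (0.6005 − 0.5424)/0.0277 = 0.0581/0.0277 = 2.10.
p-value = P(Z > 2.099) ≈ 0.0179, so at α = 0.05 we reject H₀.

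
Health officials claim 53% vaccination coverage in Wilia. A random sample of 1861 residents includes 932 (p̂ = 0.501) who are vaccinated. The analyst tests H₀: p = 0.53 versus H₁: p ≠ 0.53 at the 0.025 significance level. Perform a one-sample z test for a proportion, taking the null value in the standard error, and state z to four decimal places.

p̂ = 932/1861 ≈ 0.5008060.
SE = √(p₀(1−p₀)/n) = √(0.2491/1861) = 0.0115695.
z = (0.5008060 − 0.53)/0.0115695 = -0.0291940/0.0115695 = -2.5234.
Two-sided p-value ≈ 2·Φ(−2.523) = 0.0116, so at α = 0.025 we reject H₀.

z = -2.5234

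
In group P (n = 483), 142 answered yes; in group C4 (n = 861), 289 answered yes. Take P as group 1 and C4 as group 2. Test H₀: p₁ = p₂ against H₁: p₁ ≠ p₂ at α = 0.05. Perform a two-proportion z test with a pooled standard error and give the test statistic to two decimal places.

z = -1.57

p̂₁ = 142/483 ≈ 0.2940, p̂₂ = 289/861 ≈ 0.3357.
Pooled p̂ = (142+289)/(483+861) = 431/1344 = 0.3207.
SE = √(p̂(1−p̂)(1/n₁+1/n₂)) = √(0.3207·0.6793·0.00323183) = √(0.000704042) = 0.0265.
z = (0.2940 − 0.3357)/0.0265 = -0.0417/0.0265 = -1.57.
Two-sided p-value ≈ 2·Φ(−1.570) = 0.1164, so at α = 0.05 we fail to reject H₀.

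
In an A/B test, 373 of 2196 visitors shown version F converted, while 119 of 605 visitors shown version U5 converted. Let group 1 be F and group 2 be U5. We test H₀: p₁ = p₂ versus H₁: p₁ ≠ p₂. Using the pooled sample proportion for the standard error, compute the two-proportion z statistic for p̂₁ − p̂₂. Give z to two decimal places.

z = -1.54

p̂₁ = 373/2196 = 0.16985, p̂₂ = 119/605 = 0.19669.
Pooled p̂ = (373+119)/(2196+605) = 492/2801 = 0.17565.
SE = √(p̂(1−p̂)(1/n₁+1/n₂)) = √(0.17565·0.82435·0.00210827) = √(0.000305273) = 0.01747.
z = (0.16985 − 0.19669)/0.01747 = -0.02684/0.01747 = -1.54.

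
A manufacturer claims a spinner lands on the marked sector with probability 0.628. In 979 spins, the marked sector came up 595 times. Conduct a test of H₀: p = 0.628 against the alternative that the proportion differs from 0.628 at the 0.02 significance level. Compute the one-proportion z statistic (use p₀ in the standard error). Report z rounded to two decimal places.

z = -1.31

p̂ = 595/979 = 0.6078.
SE = √(p₀(1−p₀)/n) = √(0.23362/979) = 0.0154.
z = (0.6078 − 0.628)/0.0154 = -0.0202/0.0154 = -1.31.
Two-sided p-value ≈ 2·Φ(−1.310) = 0.1902; since p > α = 0.02, fail to reject H₀.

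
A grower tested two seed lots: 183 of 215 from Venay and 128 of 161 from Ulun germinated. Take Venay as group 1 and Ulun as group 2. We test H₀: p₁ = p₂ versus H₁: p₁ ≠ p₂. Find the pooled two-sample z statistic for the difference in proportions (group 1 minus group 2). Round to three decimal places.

z = 1.424

p̂₁ = 183/215 = 0.85116, p̂₂ = 128/161 = 0.79503.
Pooled p̂ = (183+128)/(215+161) = 311/376 = 0.82713.
SE = √(p̂(1−p̂)(1/n₁+1/n₂)) = √(0.82713·0.17287·0.0108623) = √(0.00155318) = 0.03941.
z = (0.85116 − 0.79503)/0.03941 = 0.05613/0.03941 = 1.424.
p-value = 2·P(Z > 1.424) ≈ 0.1544.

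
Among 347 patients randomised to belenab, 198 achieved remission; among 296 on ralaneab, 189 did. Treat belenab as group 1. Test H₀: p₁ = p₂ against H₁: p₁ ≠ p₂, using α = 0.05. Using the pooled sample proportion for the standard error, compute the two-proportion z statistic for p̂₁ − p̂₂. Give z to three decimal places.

z = -1.753

p̂₁ = 198/347 ≈ 0.57061, p̂₂ = 189/296 ≈ 0.63851.
Pooled p̂ = (198+189)/(347+296) = 387/643 = 0.60187.
SE = √(p̂(1−p̂)(1/n₁+1/n₂)) = √(0.60187·0.39813·0.00626022) = √(0.0015001) = 0.03873.
z = (0.57061 − 0.63851)/0.03873 = -0.06790/0.03873 = -1.753.
p-value = 2·P(Z > 1.753) ≈ 0.0795; since p > α = 0.05, fail to reject H₀.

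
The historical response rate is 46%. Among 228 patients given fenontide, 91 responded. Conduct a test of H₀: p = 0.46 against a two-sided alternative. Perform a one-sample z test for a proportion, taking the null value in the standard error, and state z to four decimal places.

p̂ = 91/228 = 0.399123.
Standard error under H₀: √(0.46×0.54/228) = 0.033007.
z = (0.399123 − 0.46)/0.033007 = -0.060877/0.033007 = -1.8444.
Two-sided p-value ≈ 2·Φ(−1.844) = 0.0651.

z = -1.8444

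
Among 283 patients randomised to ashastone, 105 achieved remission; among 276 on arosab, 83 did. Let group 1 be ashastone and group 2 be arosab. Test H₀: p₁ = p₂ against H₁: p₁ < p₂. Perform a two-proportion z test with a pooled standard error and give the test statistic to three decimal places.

p̂₁ = 105/283 ≈ 0.37102, p̂₂ = 83/276 ≈ 0.30072.
Pooled p̂ = (105+83)/(283+276) = 188/559 = 0.33631.
SE = √(p̂(1−p̂)(1/n₁+1/n₂)) = √(0.33631·0.66369·0.00715676) = √(0.00159744) = 0.03997.
z = (0.37102 − 0.30072)/0.03997 = 0.07030/0.03997 = 1.759.
p-value = P(Z < 1.759) ≈ 0.9607.

z = 1.759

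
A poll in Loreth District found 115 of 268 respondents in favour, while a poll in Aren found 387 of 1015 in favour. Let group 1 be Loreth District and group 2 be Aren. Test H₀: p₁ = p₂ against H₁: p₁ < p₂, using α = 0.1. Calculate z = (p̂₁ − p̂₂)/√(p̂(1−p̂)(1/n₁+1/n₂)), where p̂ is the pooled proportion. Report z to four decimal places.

z = 1.4269

p̂₁ = 115/268 ≈ 0.4291045, p̂₂ = 387/1015 ≈ 0.3812808.
Pooled p̂ = (115+387)/(268+1015) = 502/1283 = 0.3912705.
SE = √(0.238178 × 0.00471656) = 0.0335169.
z = (0.4291045 − 0.3812808)/0.0335169 = 0.0478237/0.0335169 = 1.4269.
p-value = P(Z < 1.427) ≈ 0.9232, so at α = 0.1 we fail to reject H₀.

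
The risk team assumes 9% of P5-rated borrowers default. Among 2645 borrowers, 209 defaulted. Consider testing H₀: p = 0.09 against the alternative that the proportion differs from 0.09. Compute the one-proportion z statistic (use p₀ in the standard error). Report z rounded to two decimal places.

z = -1.97

p̂ = 209/2645 ≈ 0.07902.
Standard error under H₀: √(0.09×0.91/2645) = 0.00556.
z = (0.07902 − 0.09)/0.00556 = -0.01098/0.00556 = -1.97.
Two-sided p-value ≈ 2·Φ(−1.974) = 0.0484.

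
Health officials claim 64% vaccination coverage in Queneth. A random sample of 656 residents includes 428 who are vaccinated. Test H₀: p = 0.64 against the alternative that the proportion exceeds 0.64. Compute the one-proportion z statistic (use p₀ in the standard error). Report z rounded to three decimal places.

p̂ = 428/656 ≈ 0.65244.
Standard error under H₀: √(0.64×0.36/656) = 0.01874.
z = (0.65244 − 0.64)/0.01874 = 0.01244/0.01874 = 0.664.
p-value = P(Z > 0.664) ≈ 0.2534.

z = 0.664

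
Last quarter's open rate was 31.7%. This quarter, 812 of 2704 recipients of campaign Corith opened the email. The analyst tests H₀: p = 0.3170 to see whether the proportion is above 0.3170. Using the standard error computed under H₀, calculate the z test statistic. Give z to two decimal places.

p̂ = 812/2704 ≈ 0.30030.
Standard error under H₀: √(0.317×0.683/2704) = 0.00895.
z = (0.30030 − 0.317)/0.00895 = -0.01670/0.00895 = -1.87.
p-value = P(Z > -1.867) ≈ 0.9690.

z = -1.87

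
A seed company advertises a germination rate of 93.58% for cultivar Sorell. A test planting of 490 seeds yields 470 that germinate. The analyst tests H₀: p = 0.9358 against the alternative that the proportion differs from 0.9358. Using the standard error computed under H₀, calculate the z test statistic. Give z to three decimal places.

p̂ = 470/490 = 0.95918.
SE = √(p₀(1−p₀)/n) = √(0.060078/490) = 0.01107.
z = (0.95918 − 0.9358)/0.01107 = 0.02338/0.01107 = 2.112.

z = 2.112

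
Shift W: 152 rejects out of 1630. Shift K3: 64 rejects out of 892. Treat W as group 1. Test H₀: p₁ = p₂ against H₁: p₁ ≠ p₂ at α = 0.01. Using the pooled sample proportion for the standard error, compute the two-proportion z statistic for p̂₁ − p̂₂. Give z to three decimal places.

p̂₁ = 152/1630 = 0.09325, p̂₂ = 64/892 = 0.07175.
Pooled p̂ = (152+64)/(1630+892) = 216/2522 = 0.08565.
SE = √(p̂(1−p̂)(1/n₁+1/n₂)) = √(0.08565·0.91435·0.00173457) = √(0.000135836) = 0.01165.
z = (0.09325 − 0.07175)/0.01165 = 0.02150/0.01165 = 1.845.
p-value = 2·P(Z > 1.845) ≈ 0.0650, so at α = 0.01 we fail to reject H₀.

z = 1.845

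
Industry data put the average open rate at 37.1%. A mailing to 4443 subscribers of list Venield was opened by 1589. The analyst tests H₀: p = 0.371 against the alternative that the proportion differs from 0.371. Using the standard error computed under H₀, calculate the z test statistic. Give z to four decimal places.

z = -1.8433

p̂ = 1589/4443 ≈ 0.3576412.
Under H₀, SE = √(0.371·0.629/4443) = √(5.25228e-05) = 0.0072473.
z = (0.3576412 − 0.371)/0.0072473 = -0.0133588/0.0072473 = -1.8433.
Two-sided p-value ≈ 2·Φ(−1.843) = 0.0653.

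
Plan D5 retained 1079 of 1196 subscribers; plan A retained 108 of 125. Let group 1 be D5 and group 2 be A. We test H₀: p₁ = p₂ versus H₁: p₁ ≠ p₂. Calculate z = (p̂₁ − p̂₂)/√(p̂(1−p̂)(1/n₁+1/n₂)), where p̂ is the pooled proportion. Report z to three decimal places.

z = 1.345

p̂₁ = 1079/1196 ≈ 0.90217, p̂₂ = 108/125 ≈ 0.86400.
Pooled p̂ = (1079+108)/(1196+125) = 1187/1321 = 0.89856.
SE = √(0.0911486 × 0.00883612) = 0.02838.
z = (0.90217 − 0.86400)/0.02838 = 0.03817/0.02838 = 1.345.
p-value = 2·P(Z > 1.345) ≈ 0.1786.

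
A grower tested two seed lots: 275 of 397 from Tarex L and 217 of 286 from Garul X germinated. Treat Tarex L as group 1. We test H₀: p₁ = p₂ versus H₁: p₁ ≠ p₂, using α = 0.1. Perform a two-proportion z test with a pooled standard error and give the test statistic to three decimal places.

z = -1.897

p̂₁ = 275/397 = 0.69270, p̂₂ = 217/286 = 0.75874.
Pooled p̂ = (275+217)/(397+286) = 492/683 = 0.72035.
SE = √(0.201445 × 0.0060154) = 0.03481.
z = (0.69270 − 0.75874)/0.03481 = -0.06604/0.03481 = -1.897.
p-value = 2·P(Z > 1.897) ≈ 0.0578, so at α = 0.1 we reject H₀.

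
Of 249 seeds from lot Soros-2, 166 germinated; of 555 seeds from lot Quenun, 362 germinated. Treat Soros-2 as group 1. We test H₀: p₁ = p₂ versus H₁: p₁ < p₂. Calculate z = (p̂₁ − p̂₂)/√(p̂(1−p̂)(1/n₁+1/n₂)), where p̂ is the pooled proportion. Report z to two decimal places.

z = 0.40

p̂₁ = 166/249 = 0.6667, p̂₂ = 362/555 = 0.6523.
Pooled p̂ = (166+362)/(249+555) = 528/804 = 0.6567.
SE = √(0.22544 × 0.00581787) = 0.0362.
z = (0.6667 − 0.6523)/0.0362 = 0.0144/0.0362 = 0.40.
p-value = P(Z < 0.398) ≈ 0.6547.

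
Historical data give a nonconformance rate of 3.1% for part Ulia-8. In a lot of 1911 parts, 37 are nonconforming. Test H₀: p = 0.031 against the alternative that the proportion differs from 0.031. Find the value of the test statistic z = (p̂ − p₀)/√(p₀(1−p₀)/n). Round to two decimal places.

p̂ = 37/1911 = 0.01936.
SE = √(p₀(1−p₀)/n) = √(0.030039/1911) = 0.00396.
z = (0.01936 − 0.031)/0.00396 = -0.01164/0.00396 = -2.94.

z = -2.94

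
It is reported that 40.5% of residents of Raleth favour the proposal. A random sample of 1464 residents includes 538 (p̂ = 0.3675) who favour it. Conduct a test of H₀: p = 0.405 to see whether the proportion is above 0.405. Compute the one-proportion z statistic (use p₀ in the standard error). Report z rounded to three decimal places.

p̂ = 538/1464 = 0.36749.
Under H₀, SE = √(0.405·0.595/1464) = √(0.0001646) = 0.01283.
z = (0.36749 − 0.405)/0.01283 = -0.03751/0.01283 = -2.924.

z = -2.924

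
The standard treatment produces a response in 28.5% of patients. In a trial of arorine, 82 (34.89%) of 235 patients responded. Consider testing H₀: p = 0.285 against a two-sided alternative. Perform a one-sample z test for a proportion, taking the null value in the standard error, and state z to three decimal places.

p̂ = 82/235 ≈ 0.34894.
SE = √(p₀(1−p₀)/n) = √(0.20378/235) = 0.02945.
z = (0.34894 − 0.285)/0.02945 = 0.06394/0.02945 = 2.171.
Two-sided p-value ≈ 2·Φ(−2.171) = 0.0299.

z = 2.171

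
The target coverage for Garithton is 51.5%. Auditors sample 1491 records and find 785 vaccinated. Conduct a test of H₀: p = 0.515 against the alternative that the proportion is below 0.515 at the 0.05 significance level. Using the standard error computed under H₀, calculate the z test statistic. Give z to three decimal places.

z = 0.888

p̂ = 785/1491 = 0.52649.
SE = √(p₀(1−p₀)/n) = √(0.24977/1491) = 0.01294.
z = (0.52649 − 0.515)/0.01294 = 0.01149/0.01294 = 0.888.
p-value = P(Z < 0.888) ≈ 0.8127, so at α = 0.05 we fail to reject H₀.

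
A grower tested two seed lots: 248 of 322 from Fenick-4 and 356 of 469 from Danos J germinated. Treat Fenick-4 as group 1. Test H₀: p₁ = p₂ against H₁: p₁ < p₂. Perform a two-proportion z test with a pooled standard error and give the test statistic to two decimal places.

z = 0.36

p̂₁ = 248/322 = 0.7702, p̂₂ = 356/469 = 0.7591.
Pooled p̂ = (248+356)/(322+469) = 604/791 = 0.7636.
SE = √(p̂(1−p̂)(1/n₁+1/n₂)) = √(0.7636·0.2364·0.00523779) = √(0.000945526) = 0.0307.
z = (0.7702 − 0.7591)/0.0307 = 0.0111/0.0307 = 0.36.
p-value = P(Z < 0.362) ≈ 0.6412.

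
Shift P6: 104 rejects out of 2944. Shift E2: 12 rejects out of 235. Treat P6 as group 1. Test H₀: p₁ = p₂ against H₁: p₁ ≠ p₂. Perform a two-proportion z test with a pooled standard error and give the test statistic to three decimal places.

z = -1.238

p̂₁ = 104/2944 ≈ 0.03533, p̂₂ = 12/235 ≈ 0.05106.
Pooled p̂ = (104+12)/(2944+235) = 116/3179 = 0.03649.
SE = √(0.035158 × 0.00459499) = 0.01271.
z = (0.03533 − 0.05106)/0.01271 = -0.01573/0.01271 = -1.238.
p-value = 2·P(Z > 1.238) ≈ 0.2156.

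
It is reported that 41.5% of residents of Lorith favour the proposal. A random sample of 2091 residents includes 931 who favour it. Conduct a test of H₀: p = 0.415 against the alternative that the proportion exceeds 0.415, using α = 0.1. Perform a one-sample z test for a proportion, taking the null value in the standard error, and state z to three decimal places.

z = 2.807

p̂ = 931/2091 ≈ 0.445242.
Under H₀, SE = √(0.415·0.585/2091) = √(0.000116105) = 0.010775.
z = (0.445242 − 0.415)/0.010775 = 0.030242/0.010775 = 2.807.
p-value = P(Z > 2.807) ≈ 0.0025, so at α = 0.1 we reject H₀.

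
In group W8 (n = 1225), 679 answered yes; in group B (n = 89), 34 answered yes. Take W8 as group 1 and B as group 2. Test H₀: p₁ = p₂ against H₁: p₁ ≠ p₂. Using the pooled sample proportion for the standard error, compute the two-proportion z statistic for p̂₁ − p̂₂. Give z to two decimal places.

p̂₁ = 679/1225 ≈ 0.5543, p̂₂ = 34/89 ≈ 0.3820.
Pooled p̂ = (679+34)/(1225+89) = 713/1314 = 0.5426.
SE = √(0.248184 × 0.0120523) = 0.0547.
z = (0.5543 − 0.3820)/0.0547 = 0.1723/0.0547 = 3.15.
Two-sided p-value ≈ 2·Φ(−3.150) = 0.0016.

z = 3.15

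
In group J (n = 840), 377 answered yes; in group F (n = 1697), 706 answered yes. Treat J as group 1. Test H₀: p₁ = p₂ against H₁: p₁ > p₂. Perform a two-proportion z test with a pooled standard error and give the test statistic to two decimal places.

p̂₁ = 377/840 ≈ 0.4488, p̂₂ = 706/1697 ≈ 0.4160.
Pooled p̂ = (377+706)/(840+1697) = 1083/2537 = 0.4269.
SE = √(p̂(1−p̂)(1/n₁+1/n₂)) = √(0.4269·0.5731·0.00177975) = √(0.000435423) = 0.0209.
z = (0.4488 − 0.4160)/0.0209 = 0.0328/0.0209 = 1.57.
p-value = P(Z > 1.571) ≈ 0.0581.

z = 1.57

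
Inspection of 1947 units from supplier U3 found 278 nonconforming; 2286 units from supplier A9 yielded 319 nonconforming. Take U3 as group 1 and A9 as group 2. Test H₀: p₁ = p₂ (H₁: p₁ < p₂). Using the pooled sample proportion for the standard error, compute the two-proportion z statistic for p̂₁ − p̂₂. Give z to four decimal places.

z = 0.3017

p̂₁ = 278/1947 ≈ 0.1427838, p̂₂ = 319/2286 ≈ 0.1395451.
Pooled p̂ = (278+319)/(1947+2286) = 597/4233 = 0.1410347.
SE = √(0.121144 × 0.000951056) = 0.0107338.
z = (0.1427838 − 0.1395451)/0.0107338 = 0.0032387/0.0107338 = 0.3017.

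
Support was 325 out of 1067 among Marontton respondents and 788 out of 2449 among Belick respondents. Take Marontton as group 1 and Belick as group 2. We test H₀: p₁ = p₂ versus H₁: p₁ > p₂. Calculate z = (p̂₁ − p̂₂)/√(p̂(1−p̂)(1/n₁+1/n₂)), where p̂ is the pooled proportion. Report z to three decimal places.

z = -1.006

p̂₁ = 325/1067 = 0.30459, p̂₂ = 788/2449 = 0.32176.
Pooled p̂ = (325+788)/(1067+2449) = 1113/3516 = 0.31655.
SE = √(0.216347 × 0.00134554) = 0.01706.
z = (0.30459 − 0.32176)/0.01706 = -0.01717/0.01706 = -1.006.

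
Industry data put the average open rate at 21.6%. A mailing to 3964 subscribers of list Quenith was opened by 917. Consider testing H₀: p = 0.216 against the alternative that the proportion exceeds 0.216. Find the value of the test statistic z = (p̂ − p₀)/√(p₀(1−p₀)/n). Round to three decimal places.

p̂ = 917/3964 = 0.231332.
Standard error under H₀: √(0.216×0.784/3964) = 0.006536.
z = (0.231332 − 0.216)/0.006536 = 0.015332/0.006536 = 2.346.
p-value = P(Z > 2.346) ≈ 0.0095.

z = 2.346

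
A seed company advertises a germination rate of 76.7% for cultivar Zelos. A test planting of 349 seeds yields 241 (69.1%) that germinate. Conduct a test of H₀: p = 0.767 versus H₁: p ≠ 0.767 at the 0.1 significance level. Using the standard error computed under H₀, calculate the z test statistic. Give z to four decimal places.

p̂ = 241/349 ≈ 0.690544.
Under H₀, SE = √(0.767·0.233/349) = √(0.000512066) = 0.022629.
z = (0.690544 − 0.767)/0.022629 = -0.076456/0.022629 = -3.3787.
Two-sided p-value ≈ 2·Φ(−3.379) = 0.0007, so at α = 0.1 we reject H₀.

z = -3.3787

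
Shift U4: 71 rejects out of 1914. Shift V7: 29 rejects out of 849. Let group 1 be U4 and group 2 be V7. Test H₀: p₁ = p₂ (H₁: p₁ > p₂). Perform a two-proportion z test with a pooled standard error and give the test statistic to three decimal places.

p̂₁ = 71/1914 = 0.037095, p̂₂ = 29/849 = 0.034158.
Pooled p̂ = (71+29)/(1914+849) = 100/2763 = 0.036193.
SE = √(0.0348826 × 0.00170032) = 0.007701.
z = (0.037095 − 0.034158)/0.007701 = 0.002937/0.007701 = 0.381.

z = 0.381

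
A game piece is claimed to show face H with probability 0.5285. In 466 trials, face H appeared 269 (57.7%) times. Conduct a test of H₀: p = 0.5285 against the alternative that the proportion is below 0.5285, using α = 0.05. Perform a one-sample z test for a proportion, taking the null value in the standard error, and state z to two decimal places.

p̂ = 269/466 = 0.5773.
Standard error under H₀: √(0.5285×0.4715/466) = 0.0231.
z = (0.5773 − 0.5285)/0.0231 = 0.0488/0.0231 = 2.11.
p-value = P(Z < 2.108) ≈ 0.9825. With α = 0.05, fail to reject H₀.

z = 2.11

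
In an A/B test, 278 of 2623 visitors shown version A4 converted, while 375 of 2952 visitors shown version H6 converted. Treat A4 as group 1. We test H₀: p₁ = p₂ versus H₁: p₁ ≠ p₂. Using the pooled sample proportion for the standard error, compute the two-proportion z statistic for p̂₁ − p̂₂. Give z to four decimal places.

z = -2.4392

p̂₁ = 278/2623 ≈ 0.1059855, p̂₂ = 375/2952 ≈ 0.1270325.
Pooled p̂ = (278+375)/(2623+2952) = 653/5575 = 0.1171300.
SE = √(p̂(1−p̂)(1/n₁+1/n₂)) = √(0.1171300·0.8828700·0.000719996) = √(7.44552e-05) = 0.0086287.
z = (0.1059855 − 0.1270325)/0.0086287 = -0.0210470/0.0086287 = -2.4392.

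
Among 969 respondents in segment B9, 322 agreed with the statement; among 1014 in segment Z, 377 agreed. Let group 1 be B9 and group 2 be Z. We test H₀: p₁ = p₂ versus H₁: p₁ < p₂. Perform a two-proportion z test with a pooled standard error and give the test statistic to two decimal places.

z = -1.84

p̂₁ = 322/969 = 0.3323, p̂₂ = 377/1014 = 0.3718.
Pooled p̂ = (322+377)/(969+1014) = 699/1983 = 0.3525.
SE = √(p̂(1−p̂)(1/n₁+1/n₂)) = √(0.3525·0.6475·0.00201819) = √(0.000460636) = 0.0215.
z = (0.3323 − 0.3718)/0.0215 = -0.0395/0.0215 = -1.84.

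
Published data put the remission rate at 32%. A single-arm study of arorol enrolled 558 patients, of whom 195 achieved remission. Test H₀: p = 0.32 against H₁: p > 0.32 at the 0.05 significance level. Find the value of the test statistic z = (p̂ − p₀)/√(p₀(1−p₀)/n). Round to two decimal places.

z = 1.49

p̂ = 195/558 ≈ 0.34946.
Standard error under H₀: √(0.32×0.68/558) = 0.01975.
z = (0.34946 − 0.32)/0.01975 = 0.02946/0.01975 = 1.49.
p-value = P(Z > 1.492) ≈ 0.0679, so at α = 0.05 we fail to reject H₀.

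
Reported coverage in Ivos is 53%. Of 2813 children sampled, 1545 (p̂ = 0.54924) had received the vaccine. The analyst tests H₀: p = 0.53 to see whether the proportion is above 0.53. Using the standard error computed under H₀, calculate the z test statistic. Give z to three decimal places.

z = 2.044

p̂ = 1545/2813 ≈ 0.549236.
Standard error under H₀: √(0.53×0.47/2813) = 0.009410.
z = (0.549236 − 0.53)/0.009410 = 0.019236/0.009410 = 2.044.
p-value = P(Z > 2.044) ≈ 0.0205.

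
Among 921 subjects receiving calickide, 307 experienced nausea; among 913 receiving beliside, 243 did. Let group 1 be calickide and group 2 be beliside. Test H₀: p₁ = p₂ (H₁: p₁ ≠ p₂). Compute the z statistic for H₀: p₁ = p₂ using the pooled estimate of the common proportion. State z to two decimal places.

z = 3.14

p̂₁ = 307/921 = 0.3333, p̂₂ = 243/913 = 0.2662.
Pooled p̂ = (307+243)/(921+913) = 550/1834 = 0.2999.
SE = √(0.209956 × 0.00218107) = 0.0214.
z = (0.3333 − 0.2662)/0.0214 = 0.0671/0.0214 = 3.14.
p-value = 2·P(Z > 3.139) ≈ 0.0017.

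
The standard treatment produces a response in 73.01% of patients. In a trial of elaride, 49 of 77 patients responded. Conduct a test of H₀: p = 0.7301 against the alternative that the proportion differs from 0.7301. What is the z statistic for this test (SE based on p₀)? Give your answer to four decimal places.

z = -1.8529

p̂ = 49/77 ≈ 0.636364.
SE = √(p₀(1−p₀)/n) = √(0.19705/77) = 0.050588.
z = (0.636364 − 0.7301)/0.050588 = -0.093736/0.050588 = -1.8529.
p-value = 2·P(Z > 1.853) ≈ 0.0639.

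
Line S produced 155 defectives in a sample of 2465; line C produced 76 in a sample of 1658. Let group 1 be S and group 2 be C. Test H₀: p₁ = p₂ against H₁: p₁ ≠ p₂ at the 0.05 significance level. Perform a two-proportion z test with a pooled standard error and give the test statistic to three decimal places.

z = 2.333

p̂₁ = 155/2465 = 0.062880, p̂₂ = 76/1658 = 0.045838.
Pooled p̂ = (155+76)/(2465+1658) = 231/4123 = 0.056027.
SE = √(0.0528881 × 0.00100882) = 0.007304.
z = (0.062880 − 0.045838)/0.007304 = 0.017042/0.007304 = 2.333.
Two-sided p-value ≈ 2·Φ(−2.333) = 0.0196. With α = 0.05, reject H₀.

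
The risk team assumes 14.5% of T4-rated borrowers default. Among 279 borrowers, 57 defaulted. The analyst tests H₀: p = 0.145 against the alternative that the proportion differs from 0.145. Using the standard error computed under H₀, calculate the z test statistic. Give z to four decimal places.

z = 2.8132

p̂ = 57/279 = 0.2043011.
Standard error under H₀: √(0.145×0.855/279) = 0.0210797.
z = (0.2043011 − 0.145)/0.0210797 = 0.0593011/0.0210797 = 2.8132.
p-value = 2·P(Z > 2.813) ≈ 0.0049.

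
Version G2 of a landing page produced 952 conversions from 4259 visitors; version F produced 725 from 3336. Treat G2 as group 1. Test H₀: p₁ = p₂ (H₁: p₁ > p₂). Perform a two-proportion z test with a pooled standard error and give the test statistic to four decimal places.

z = 0.6466

p̂₁ = 952/4259 ≈ 0.223527, p̂₂ = 725/3336 ≈ 0.217326.
Pooled p̂ = (952+725)/(4259+3336) = 1677/7595 = 0.220803.
SE = √(0.172049 × 0.000534557) = 0.009590.
z = (0.223527 − 0.217326)/0.009590 = 0.006201/0.009590 = 0.6466.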